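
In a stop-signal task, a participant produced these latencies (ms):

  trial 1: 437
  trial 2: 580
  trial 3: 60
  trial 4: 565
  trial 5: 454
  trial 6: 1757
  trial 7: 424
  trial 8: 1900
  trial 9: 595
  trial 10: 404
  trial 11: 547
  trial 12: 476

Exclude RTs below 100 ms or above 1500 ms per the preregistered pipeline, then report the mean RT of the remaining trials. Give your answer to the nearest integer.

498 ms

Excluded: 60, 1757, 1900
Retained (n=9): Σ = 4482
Mean = 4482/9 = 498.0000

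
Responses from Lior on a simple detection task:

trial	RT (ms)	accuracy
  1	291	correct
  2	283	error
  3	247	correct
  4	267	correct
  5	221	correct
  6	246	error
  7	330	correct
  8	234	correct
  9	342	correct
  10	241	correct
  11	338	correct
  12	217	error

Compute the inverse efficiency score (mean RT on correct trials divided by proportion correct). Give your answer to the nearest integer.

372 ms

Correct trials (n=9): 291, 247, 267, 221, 330, 234, 342, 241, 338
Mean correct RT = 2511/9 = 279.0000 ms
Proportion correct = 9/12
IES = 279.0000 / (9/12) = 372.000 ms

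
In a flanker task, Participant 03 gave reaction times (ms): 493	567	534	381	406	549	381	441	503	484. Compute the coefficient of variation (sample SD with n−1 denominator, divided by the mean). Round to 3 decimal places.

n = 10, Σ = 4739, M = 473.9000
Σ(x−M)² = 42186.900; s = √(42186.900/9) = 68.4648
CV = 68.4648 / 473.9000 = 0.14447

0.144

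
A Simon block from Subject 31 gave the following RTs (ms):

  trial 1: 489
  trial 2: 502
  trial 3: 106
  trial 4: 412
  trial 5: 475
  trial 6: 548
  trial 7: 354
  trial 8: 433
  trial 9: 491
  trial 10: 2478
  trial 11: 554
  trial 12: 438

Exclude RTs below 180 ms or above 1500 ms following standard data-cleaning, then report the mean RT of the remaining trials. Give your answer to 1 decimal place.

Excluded: 106, 2478
Retained (n=10): Σ = 4696
Mean = 4696/10 = 469.6000

469.6 ms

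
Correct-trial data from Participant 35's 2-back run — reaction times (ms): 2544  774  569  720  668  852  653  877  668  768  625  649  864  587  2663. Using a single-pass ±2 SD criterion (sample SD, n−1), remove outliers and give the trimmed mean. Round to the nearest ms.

n = 15, ΣRT = 14481, M = 965.400
Σ(x−M)² = 6331389.60; s = √(6331389.60/14) = 672.489
Cutoffs: 965.400 ± 2·672.489 → [-379.6, 2310.4]
Outside: 2544, 2663 → excluded.
Retained (n=13): Σ = 9274, mean = 9274/13 = 713.385

713 ms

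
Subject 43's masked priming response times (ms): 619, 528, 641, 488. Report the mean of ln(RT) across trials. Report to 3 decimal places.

ln(RT): 6.4281, 6.2691, 6.4630, 6.1903
Σ ln(RT) = 25.3505
Mean = 25.3505/4 = 6.33764

6.338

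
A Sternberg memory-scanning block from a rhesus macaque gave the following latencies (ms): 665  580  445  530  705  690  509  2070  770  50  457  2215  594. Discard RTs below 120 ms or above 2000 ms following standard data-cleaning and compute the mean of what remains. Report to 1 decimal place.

Excluded: 50, 2070, 2215
Retained (n=10): Σ = 5945
Mean = 5945/10 = 594.5000

594.5 ms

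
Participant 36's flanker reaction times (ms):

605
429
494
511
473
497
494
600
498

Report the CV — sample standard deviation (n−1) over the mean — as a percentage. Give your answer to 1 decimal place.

11.1%

n = 9, Σ = 4601, M = 511.2222
Σ(x−M)² = 25867.556; s = √(25867.556/8) = 56.8634
CV = 56.8634 / 511.2222 = 0.11123 = 11.123%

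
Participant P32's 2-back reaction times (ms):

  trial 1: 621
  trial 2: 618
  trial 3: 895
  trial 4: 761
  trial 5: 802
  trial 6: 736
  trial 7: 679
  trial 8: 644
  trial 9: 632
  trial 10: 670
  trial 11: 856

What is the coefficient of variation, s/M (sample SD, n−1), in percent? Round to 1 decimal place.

13.6%

n = 11, Σ = 7914, M = 719.4545
Σ(x−M)² = 95684.727; s = √(95684.727/10) = 97.8186
CV = 97.8186 / 719.4545 = 0.13596 = 13.596%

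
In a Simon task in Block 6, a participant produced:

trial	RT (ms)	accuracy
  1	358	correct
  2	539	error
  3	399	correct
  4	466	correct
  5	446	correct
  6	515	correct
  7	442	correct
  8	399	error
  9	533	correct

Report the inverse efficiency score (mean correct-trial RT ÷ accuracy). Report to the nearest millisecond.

580 ms

Correct trials (n=7): 358, 399, 466, 446, 515, 442, 533
Mean correct RT = 3159/7 = 451.2857 ms
Proportion correct = 7/9
IES = 451.2857 / (7/9) = 580.224 ms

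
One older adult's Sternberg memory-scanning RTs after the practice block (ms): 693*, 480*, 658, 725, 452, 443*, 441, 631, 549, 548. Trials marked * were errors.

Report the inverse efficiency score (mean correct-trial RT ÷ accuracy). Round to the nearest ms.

817 ms

Correct trials (n=7): 658, 725, 452, 441, 631, 549, 548
Mean correct RT = 4004/7 = 572.0000 ms
Proportion correct = 7/10
IES = 572.0000 / (7/10) = 817.143 ms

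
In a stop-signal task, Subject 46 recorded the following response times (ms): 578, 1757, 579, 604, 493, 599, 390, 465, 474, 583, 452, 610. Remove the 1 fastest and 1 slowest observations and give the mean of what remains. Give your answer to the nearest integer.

Sorted: 390, 452, 465, 474, 493, 578, 579, 583, 599, 604, 610, 1757
Drop lowest 1 (390) and highest 1 (1757)
Remaining (n=10): Σ = 5437, mean = 5437/10 = 543.700

544 ms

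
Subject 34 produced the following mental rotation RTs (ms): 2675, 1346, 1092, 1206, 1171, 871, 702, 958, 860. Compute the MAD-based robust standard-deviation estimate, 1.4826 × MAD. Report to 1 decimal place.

327.7 ms

Sorted: 702, 860, 871, 958, 1092, 1171, 1206, 1346, 2675 → median = 1092
|x − 1092| sorted: 0, 79, 114, 134, 221, 232, 254, 390, 1583 → MAD = 221
Robust SD ≈ 1.4826 × 221 = 327.655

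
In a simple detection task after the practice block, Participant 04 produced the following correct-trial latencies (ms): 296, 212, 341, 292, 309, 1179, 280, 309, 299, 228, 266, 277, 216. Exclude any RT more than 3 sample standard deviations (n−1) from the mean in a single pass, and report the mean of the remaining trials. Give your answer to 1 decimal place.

n = 13, ΣRT = 4504, M = 346.462
Σ(x−M)² = 768571.23; s = √(768571.23/12) = 253.076
Cutoffs: 346.462 ± 3·253.076 → [-412.8, 1105.7]
Outside: 1179 → excluded.
Retained (n=12): Σ = 3325, mean = 3325/12 = 277.083

277.1 ms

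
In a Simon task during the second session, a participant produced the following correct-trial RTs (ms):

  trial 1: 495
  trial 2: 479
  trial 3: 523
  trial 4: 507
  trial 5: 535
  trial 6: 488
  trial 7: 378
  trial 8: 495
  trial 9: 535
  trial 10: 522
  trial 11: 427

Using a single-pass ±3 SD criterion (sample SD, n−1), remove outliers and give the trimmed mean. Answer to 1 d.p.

489.5 ms

n = 11, ΣRT = 5384, M = 489.455
Σ(x−M)² = 23136.73; s = √(23136.73/10) = 48.101
Cutoffs: 489.455 ± 3·48.101 → [345.2, 633.8]
No RTs fall outside the cutoffs; all 11 retained. Mean = 5384/11 = 489.455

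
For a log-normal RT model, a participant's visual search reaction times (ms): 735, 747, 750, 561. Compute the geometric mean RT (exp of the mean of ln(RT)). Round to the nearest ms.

ln(RT): 6.5999, 6.6161, 6.6201, 6.3297
Mean ln(RT) = 26.1657/4 = 6.54143
Geometric mean = exp(6.54143) = 693.28 ms

693 ms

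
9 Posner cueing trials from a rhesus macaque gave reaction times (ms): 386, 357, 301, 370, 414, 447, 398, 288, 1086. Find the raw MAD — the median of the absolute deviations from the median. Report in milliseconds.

29 ms

Sorted: 288, 301, 357, 370, 386, 398, 414, 447, 1086 → median = 386
|x − 386|: 0, 29, 85, 16, 28, 61, 12, 98, 700
Sorted deviations: 0, 12, 16, 28, 29, 61, 85, 98, 700 → MAD = 29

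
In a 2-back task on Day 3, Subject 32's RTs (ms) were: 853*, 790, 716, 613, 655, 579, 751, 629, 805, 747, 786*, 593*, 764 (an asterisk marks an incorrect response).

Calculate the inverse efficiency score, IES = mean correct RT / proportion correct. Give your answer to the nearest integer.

916 ms

Correct trials (n=10): 790, 716, 613, 655, 579, 751, 629, 805, 747, 764
Mean correct RT = 7049/10 = 704.9000 ms
Proportion correct = 10/13
IES = 704.9000 / (10/13) = 916.370 ms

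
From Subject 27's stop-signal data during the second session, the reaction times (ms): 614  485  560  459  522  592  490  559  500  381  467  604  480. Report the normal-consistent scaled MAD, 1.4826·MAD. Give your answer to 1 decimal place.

Sorted: 381, 459, 467, 480, 485, 490, 500, 522, 559, 560, 592, 604, 614 → median = 500
|x − 500| sorted: 0, 10, 15, 20, 22, 33, 41, 59, 60, 92, 104, 114, 119 → MAD = 41
Robust SD ≈ 1.4826 × 41 = 60.787

60.8 ms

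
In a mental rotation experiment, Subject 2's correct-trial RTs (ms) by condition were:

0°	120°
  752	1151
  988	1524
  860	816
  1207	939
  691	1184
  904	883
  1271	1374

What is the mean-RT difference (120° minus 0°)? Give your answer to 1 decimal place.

171.1 ms

M(0°) = 6673/7 = 953.286
M(120°) = 7871/7 = 1124.429
Difference = 1124.429 − 953.286 = 171.143 ms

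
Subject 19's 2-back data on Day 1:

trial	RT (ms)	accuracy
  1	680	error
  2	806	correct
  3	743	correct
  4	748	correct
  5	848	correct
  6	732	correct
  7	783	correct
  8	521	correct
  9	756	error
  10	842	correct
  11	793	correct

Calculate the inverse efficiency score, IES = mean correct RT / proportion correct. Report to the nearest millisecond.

Correct trials (n=9): 806, 743, 748, 848, 732, 783, 521, 842, 793
Mean correct RT = 6816/9 = 757.3333 ms
Proportion correct = 9/11
IES = 757.3333 / (9/11) = 925.630 ms

926 ms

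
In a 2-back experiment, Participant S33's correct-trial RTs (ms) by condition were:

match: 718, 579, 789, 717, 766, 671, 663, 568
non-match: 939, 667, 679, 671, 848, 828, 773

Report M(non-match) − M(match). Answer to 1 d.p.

M(match) = 5471/8 = 683.875
M(non-match) = 5405/7 = 772.143
Difference = 772.143 − 683.875 = 88.268 ms

88.3 ms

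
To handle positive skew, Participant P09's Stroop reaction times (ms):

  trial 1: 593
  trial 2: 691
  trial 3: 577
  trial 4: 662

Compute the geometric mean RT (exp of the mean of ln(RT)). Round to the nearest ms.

629 ms

ln(RT): 6.3852, 6.5381, 6.3578, 6.4953
Mean ln(RT) = 25.7764/4 = 6.44411
Geometric mean = exp(6.44411) = 628.99 ms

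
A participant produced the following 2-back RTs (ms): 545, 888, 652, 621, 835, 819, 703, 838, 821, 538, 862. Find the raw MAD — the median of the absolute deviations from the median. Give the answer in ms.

Sorted: 538, 545, 621, 652, 703, 819, 821, 835, 838, 862, 888 → median = 819
|x − 819|: 274, 69, 167, 198, 16, 0, 116, 19, 2, 281, 43
Sorted deviations: 0, 2, 16, 19, 43, 69, 116, 167, 198, 274, 281 → MAD = 69

69 ms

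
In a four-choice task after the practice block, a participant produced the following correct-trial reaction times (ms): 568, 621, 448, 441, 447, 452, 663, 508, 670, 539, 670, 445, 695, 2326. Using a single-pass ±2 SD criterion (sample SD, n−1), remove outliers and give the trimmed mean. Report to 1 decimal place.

551.3 ms

n = 14, ΣRT = 9493, M = 678.071
Σ(x−M)² = 3047910.93; s = √(3047910.93/13) = 484.205
Cutoffs: 678.071 ± 2·484.205 → [-290.3, 1646.5]
Outside: 2326 → excluded.
Retained (n=13): Σ = 7167, mean = 7167/13 = 551.308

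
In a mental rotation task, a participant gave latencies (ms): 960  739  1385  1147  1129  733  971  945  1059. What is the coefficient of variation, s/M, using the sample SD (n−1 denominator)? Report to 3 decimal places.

n = 9, Σ = 9068, M = 1007.5556
Σ(x−M)² = 334318.222; s = √(334318.222/8) = 204.4255
CV = 204.4255 / 1007.5556 = 0.20289

0.203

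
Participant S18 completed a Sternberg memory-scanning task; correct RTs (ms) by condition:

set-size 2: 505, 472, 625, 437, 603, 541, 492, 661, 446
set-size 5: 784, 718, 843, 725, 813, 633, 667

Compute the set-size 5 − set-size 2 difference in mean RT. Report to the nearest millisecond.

M(set-size 2) = 4782/9 = 531.333
M(set-size 5) = 5183/7 = 740.429
Difference = 740.429 − 531.333 = 209.095 ms

209 ms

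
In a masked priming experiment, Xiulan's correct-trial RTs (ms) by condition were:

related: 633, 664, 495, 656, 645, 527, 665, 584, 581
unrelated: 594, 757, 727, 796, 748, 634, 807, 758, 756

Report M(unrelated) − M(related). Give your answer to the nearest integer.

M(related) = 5450/9 = 605.556
M(unrelated) = 6577/9 = 730.778
Difference = 730.778 − 605.556 = 125.222 ms

125 ms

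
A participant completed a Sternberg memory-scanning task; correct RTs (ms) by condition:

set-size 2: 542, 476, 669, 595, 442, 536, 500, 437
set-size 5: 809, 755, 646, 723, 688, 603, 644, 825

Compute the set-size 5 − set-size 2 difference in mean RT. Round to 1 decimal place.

M(set-size 2) = 4197/8 = 524.625
M(set-size 5) = 5693/8 = 711.625
Difference = 711.625 − 524.625 = 187.000 ms

187.0 ms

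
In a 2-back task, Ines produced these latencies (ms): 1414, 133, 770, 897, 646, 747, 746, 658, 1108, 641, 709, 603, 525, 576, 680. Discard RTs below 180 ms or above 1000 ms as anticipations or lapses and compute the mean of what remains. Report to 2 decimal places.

Excluded: 133, 1108, 1414
Retained (n=12): Σ = 8198
Mean = 8198/12 = 683.1667

683.17 ms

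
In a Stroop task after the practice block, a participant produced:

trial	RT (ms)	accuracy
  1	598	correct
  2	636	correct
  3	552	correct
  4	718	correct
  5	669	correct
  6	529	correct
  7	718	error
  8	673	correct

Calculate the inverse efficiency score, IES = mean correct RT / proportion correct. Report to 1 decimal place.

Correct trials (n=7): 598, 636, 552, 718, 669, 529, 673
Mean correct RT = 4375/7 = 625.0000 ms
Proportion correct = 7/8
IES = 625.0000 / (7/8) = 714.286 ms

714.3 ms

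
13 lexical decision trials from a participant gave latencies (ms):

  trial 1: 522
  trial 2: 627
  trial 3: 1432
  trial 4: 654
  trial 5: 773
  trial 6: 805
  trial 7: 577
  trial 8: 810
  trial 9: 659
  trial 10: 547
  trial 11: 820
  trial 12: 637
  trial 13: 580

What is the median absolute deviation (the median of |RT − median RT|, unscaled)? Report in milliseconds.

107 ms

Sorted: 522, 547, 577, 580, 627, 637, 654, 659, 773, 805, 810, 820, 1432 → median = 654
|x − 654|: 132, 27, 778, 0, 119, 151, 77, 156, 5, 107, 166, 17, 74
Sorted deviations: 0, 5, 17, 27, 74, 77, 107, 119, 132, 151, 156, 166, 778 → MAD = 107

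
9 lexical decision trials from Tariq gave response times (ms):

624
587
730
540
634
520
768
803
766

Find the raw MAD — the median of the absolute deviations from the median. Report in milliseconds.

96 ms

Sorted: 520, 540, 587, 624, 634, 730, 766, 768, 803 → median = 634
|x − 634|: 10, 47, 96, 94, 0, 114, 134, 169, 132
Sorted deviations: 0, 10, 47, 94, 96, 114, 132, 134, 169 → MAD = 96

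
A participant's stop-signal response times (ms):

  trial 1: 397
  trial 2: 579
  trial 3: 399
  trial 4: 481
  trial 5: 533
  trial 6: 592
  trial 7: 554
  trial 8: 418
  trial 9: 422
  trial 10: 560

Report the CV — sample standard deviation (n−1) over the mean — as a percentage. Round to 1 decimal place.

n = 10, Σ = 4935, M = 493.5000
Σ(x−M)² = 55866.500; s = √(55866.500/9) = 78.7870
CV = 78.7870 / 493.5000 = 0.15965 = 15.965%

16.0%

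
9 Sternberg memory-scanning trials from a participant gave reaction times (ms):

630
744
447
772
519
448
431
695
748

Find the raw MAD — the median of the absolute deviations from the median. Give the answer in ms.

118 ms

Sorted: 431, 447, 448, 519, 630, 695, 744, 748, 772 → median = 630
|x − 630|: 0, 114, 183, 142, 111, 182, 199, 65, 118
Sorted deviations: 0, 65, 111, 114, 118, 142, 182, 183, 199 → MAD = 118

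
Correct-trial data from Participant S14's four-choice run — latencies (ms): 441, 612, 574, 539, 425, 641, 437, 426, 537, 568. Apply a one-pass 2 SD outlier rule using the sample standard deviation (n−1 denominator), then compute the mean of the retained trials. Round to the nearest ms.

n = 10, ΣRT = 5200, M = 520.000
Σ(x−M)² = 59966.00; s = √(59966.00/9) = 81.627
Cutoffs: 520.000 ± 2·81.627 → [356.7, 683.3]
No RTs fall outside the cutoffs; all 10 retained. Mean = 5200/10 = 520.000

520 ms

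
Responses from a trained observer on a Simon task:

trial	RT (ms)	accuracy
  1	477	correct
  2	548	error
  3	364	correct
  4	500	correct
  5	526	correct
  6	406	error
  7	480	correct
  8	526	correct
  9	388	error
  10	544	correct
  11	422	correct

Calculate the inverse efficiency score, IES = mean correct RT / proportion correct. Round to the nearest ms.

Correct trials (n=8): 477, 364, 500, 526, 480, 526, 544, 422
Mean correct RT = 3839/8 = 479.8750 ms
Proportion correct = 8/11
IES = 479.8750 / (8/11) = 659.828 ms

660 ms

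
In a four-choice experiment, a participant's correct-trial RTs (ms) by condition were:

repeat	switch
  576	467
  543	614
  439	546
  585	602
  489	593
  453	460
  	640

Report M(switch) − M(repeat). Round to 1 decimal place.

M(repeat) = 3085/6 = 514.167
M(switch) = 3922/7 = 560.286
Difference = 560.286 − 514.167 = 46.119 ms

46.1 ms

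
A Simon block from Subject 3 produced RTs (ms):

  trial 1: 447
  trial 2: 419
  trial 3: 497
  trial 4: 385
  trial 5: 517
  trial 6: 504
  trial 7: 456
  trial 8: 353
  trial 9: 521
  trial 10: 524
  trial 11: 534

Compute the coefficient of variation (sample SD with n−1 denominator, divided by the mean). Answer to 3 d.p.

n = 11, Σ = 5157, M = 468.8182
Σ(x−M)² = 37931.636; s = √(37931.636/10) = 61.5887
CV = 61.5887 / 468.8182 = 0.13137

0.131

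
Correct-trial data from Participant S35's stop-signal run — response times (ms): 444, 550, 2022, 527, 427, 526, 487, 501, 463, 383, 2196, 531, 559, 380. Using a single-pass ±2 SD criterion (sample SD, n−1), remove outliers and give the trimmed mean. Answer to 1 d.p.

481.5 ms

n = 14, ΣRT = 9996, M = 714.000
Σ(x−M)² = 4598196.00; s = √(4598196.00/13) = 594.733
Cutoffs: 714.000 ± 2·594.733 → [-475.5, 1903.5]
Outside: 2022, 2196 → excluded.
Retained (n=12): Σ = 5778, mean = 5778/12 = 481.500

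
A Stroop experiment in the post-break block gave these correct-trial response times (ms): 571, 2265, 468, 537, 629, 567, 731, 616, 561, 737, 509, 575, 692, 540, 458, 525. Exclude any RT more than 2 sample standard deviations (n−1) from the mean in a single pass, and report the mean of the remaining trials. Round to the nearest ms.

n = 16, ΣRT = 10981, M = 686.312
Σ(x−M)² = 2761657.44; s = √(2761657.44/15) = 429.081
Cutoffs: 686.312 ± 2·429.081 → [-171.8, 1544.5]
Outside: 2265 → excluded.
Retained (n=15): Σ = 8716, mean = 8716/15 = 581.067

581 ms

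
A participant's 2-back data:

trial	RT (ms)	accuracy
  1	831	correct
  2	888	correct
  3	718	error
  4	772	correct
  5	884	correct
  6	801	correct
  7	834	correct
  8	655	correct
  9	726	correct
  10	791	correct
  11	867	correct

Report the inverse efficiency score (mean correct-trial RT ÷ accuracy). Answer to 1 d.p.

Correct trials (n=10): 831, 888, 772, 884, 801, 834, 655, 726, 791, 867
Mean correct RT = 8049/10 = 804.9000 ms
Proportion correct = 10/11
IES = 804.9000 / (10/11) = 885.390 ms

885.4 ms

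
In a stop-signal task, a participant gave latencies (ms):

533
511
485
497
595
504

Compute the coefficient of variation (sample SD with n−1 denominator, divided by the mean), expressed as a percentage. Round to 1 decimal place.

n = 6, Σ = 3125, M = 520.8333
Σ(x−M)² = 7880.833; s = √(7880.833/5) = 39.7010
CV = 39.7010 / 520.8333 = 0.07623 = 7.623%

7.6%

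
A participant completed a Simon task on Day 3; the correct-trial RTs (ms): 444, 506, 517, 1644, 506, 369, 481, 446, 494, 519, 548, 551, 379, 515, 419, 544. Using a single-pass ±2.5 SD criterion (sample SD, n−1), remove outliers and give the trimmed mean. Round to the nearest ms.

483 ms

n = 16, ΣRT = 8882, M = 555.125
Σ(x−M)² = 1312715.75; s = √(1312715.75/15) = 295.828
Cutoffs: 555.125 ± 2.5·295.828 → [-184.4, 1294.7]
Outside: 1644 → excluded.
Retained (n=15): Σ = 7238, mean = 7238/15 = 482.533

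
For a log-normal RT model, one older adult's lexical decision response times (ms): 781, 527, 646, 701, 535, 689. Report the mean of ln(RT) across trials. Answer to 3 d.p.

ln(RT): 6.6606, 6.2672, 6.4708, 6.5525, 6.2823, 6.5352
Σ ln(RT) = 38.7686
Mean = 38.7686/6 = 6.46143

6.461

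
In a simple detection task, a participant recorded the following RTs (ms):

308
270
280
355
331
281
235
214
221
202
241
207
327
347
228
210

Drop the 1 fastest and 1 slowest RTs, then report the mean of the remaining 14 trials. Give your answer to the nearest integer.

Sorted: 202, 207, 210, 214, 221, 228, 235, 241, 270, 280, 281, 308, 327, 331, 347, 355
Drop lowest 1 (202) and highest 1 (355)
Remaining (n=14): Σ = 3700, mean = 3700/14 = 264.286

264 ms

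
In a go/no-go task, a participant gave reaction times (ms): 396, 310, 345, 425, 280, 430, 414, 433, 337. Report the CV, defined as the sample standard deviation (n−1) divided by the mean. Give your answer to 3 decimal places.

0.154

n = 9, Σ = 3370, M = 374.4444
Σ(x−M)² = 26442.222; s = √(26442.222/8) = 57.4915
CV = 57.4915 / 374.4444 = 0.15354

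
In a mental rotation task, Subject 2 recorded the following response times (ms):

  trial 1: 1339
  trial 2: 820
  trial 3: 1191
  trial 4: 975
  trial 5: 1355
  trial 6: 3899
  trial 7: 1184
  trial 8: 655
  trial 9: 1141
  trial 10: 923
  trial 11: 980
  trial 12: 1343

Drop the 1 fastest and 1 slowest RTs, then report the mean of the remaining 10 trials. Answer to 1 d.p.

1125.1 ms

Sorted: 655, 820, 923, 975, 980, 1141, 1184, 1191, 1339, 1343, 1355, 3899
Drop lowest 1 (655) and highest 1 (3899)
Remaining (n=10): Σ = 11251, mean = 11251/10 = 1125.100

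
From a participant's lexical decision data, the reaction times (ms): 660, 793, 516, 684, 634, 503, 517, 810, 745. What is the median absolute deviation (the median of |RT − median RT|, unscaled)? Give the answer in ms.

133 ms

Sorted: 503, 516, 517, 634, 660, 684, 745, 793, 810 → median = 660
|x − 660|: 0, 133, 144, 24, 26, 157, 143, 150, 85
Sorted deviations: 0, 24, 26, 85, 133, 143, 144, 150, 157 → MAD = 133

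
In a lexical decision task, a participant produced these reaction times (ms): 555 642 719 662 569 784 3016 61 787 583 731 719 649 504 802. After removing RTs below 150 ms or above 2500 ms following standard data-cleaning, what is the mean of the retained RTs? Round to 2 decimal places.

669.69 ms

Excluded: 61, 3016
Retained (n=13): Σ = 8706
Mean = 8706/13 = 669.6923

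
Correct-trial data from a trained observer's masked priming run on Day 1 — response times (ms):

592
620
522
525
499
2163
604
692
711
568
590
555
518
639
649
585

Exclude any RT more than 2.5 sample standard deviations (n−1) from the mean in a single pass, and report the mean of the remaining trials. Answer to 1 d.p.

n = 16, ΣRT = 11032, M = 689.500
Σ(x−M)² = 2372000.00; s = √(2372000.00/15) = 397.660
Cutoffs: 689.500 ± 2.5·397.660 → [-304.6, 1683.6]
Outside: 2163 → excluded.
Retained (n=15): Σ = 8869, mean = 8869/15 = 591.267

591.3 ms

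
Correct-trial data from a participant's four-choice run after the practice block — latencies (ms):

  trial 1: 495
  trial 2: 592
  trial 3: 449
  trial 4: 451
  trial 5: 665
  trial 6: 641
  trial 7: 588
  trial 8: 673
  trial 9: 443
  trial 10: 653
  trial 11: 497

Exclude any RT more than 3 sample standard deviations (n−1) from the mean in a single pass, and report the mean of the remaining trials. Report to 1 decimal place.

558.8 ms

n = 11, ΣRT = 6147, M = 558.818
Σ(x−M)² = 86881.64; s = √(86881.64/10) = 93.210
Cutoffs: 558.818 ± 3·93.210 → [279.2, 838.4]
No RTs fall outside the cutoffs; all 11 retained. Mean = 6147/11 = 558.818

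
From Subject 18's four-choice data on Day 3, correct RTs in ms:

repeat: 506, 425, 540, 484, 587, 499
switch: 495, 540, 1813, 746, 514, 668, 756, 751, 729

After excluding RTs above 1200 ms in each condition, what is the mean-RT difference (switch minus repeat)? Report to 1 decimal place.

switch: exclude 1813
M(repeat) = 3041/6 = 506.833
M(switch) = 5199/8 = 649.875
Difference = 649.875 − 506.833 = 143.042 ms

143.0 ms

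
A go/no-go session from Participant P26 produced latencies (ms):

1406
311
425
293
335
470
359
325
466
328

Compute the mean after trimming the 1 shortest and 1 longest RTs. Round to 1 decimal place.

377.4 ms

Sorted: 293, 311, 325, 328, 335, 359, 425, 466, 470, 1406
Drop lowest 1 (293) and highest 1 (1406)
Remaining (n=8): Σ = 3019, mean = 3019/8 = 377.375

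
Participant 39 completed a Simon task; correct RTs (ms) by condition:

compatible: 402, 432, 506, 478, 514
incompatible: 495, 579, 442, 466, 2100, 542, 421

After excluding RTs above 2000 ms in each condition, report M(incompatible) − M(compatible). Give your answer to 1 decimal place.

24.4 ms

incompatible: exclude 2100
M(compatible) = 2332/5 = 466.400
M(incompatible) = 2945/6 = 490.833
Difference = 490.833 − 466.400 = 24.433 ms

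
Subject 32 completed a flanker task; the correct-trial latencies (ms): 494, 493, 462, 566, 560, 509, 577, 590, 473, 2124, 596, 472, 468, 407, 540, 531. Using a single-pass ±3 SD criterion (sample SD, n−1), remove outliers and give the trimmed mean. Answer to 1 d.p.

n = 16, ΣRT = 9862, M = 616.375
Σ(x−M)² = 2467243.75; s = √(2467243.75/15) = 405.565
Cutoffs: 616.375 ± 3·405.565 → [-600.3, 1833.1]
Outside: 2124 → excluded.
Retained (n=15): Σ = 7738, mean = 7738/15 = 515.867

515.9 ms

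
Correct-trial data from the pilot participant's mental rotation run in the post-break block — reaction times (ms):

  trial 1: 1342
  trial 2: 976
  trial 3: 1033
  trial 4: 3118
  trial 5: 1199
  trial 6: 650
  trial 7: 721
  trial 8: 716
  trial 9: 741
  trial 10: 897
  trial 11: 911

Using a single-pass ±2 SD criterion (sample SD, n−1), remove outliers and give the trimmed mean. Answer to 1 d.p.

n = 11, ΣRT = 12304, M = 1118.545
Σ(x−M)² = 4856178.73; s = √(4856178.73/10) = 696.863
Cutoffs: 1118.545 ± 2·696.863 → [-275.2, 2512.3]
Outside: 3118 → excluded.
Retained (n=10): Σ = 9186, mean = 9186/10 = 918.600

918.6 ms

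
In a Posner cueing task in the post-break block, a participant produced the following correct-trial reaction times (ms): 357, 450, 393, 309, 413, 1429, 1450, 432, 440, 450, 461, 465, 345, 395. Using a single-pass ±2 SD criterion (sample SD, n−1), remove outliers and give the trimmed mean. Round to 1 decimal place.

409.2 ms

n = 14, ΣRT = 7789, M = 556.357
Σ(x−M)² = 1848043.21; s = √(1848043.21/13) = 377.037
Cutoffs: 556.357 ± 2·377.037 → [-197.7, 1310.4]
Outside: 1429, 1450 → excluded.
Retained (n=12): Σ = 4910, mean = 4910/12 = 409.167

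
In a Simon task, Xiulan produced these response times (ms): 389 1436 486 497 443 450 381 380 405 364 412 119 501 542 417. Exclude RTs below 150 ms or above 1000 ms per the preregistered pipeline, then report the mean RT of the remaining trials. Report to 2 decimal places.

435.92 ms

Excluded: 119, 1436
Retained (n=13): Σ = 5667
Mean = 5667/13 = 435.9231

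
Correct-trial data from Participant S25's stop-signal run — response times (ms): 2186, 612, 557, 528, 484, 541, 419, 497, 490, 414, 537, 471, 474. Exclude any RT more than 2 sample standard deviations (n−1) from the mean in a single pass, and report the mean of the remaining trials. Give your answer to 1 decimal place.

502.0 ms

n = 13, ΣRT = 8210, M = 631.538
Σ(x−M)² = 2653131.23; s = √(2653131.23/12) = 470.207
Cutoffs: 631.538 ± 2·470.207 → [-308.9, 1572.0]
Outside: 2186 → excluded.
Retained (n=12): Σ = 6024, mean = 6024/12 = 502.000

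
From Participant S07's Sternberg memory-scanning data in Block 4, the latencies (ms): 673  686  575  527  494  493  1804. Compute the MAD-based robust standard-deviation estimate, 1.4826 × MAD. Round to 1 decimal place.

121.6 ms

Sorted: 493, 494, 527, 575, 673, 686, 1804 → median = 575
|x − 575| sorted: 0, 48, 81, 82, 98, 111, 1229 → MAD = 82
Robust SD ≈ 1.4826 × 82 = 121.573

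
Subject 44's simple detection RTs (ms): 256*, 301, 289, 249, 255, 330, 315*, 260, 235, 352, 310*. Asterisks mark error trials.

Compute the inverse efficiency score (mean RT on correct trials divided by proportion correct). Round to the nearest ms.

390 ms

Correct trials (n=8): 301, 289, 249, 255, 330, 260, 235, 352
Mean correct RT = 2271/8 = 283.8750 ms
Proportion correct = 8/11
IES = 283.8750 / (8/11) = 390.328 ms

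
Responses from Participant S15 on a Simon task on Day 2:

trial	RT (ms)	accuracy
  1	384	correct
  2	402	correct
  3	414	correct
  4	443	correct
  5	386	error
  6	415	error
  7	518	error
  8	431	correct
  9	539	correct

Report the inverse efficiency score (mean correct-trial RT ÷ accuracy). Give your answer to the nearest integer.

Correct trials (n=6): 384, 402, 414, 443, 431, 539
Mean correct RT = 2613/6 = 435.5000 ms
Proportion correct = 6/9
IES = 435.5000 / (6/9) = 653.250 ms

653 ms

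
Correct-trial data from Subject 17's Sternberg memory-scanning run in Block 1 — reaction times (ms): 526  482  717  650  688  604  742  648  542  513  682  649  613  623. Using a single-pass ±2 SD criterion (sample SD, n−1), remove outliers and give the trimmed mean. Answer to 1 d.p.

n = 14, ΣRT = 8679, M = 619.929
Σ(x−M)² = 81012.93; s = √(81012.93/13) = 78.942
Cutoffs: 619.929 ± 2·78.942 → [462.0, 777.8]
No RTs fall outside the cutoffs; all 14 retained. Mean = 8679/14 = 619.929

619.9 ms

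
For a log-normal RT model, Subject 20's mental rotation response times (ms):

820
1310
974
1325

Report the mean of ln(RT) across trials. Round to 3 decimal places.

ln(RT): 6.7093, 7.1778, 6.8814, 7.1892
Σ ln(RT) = 27.9577
Mean = 27.9577/4 = 6.98942

6.989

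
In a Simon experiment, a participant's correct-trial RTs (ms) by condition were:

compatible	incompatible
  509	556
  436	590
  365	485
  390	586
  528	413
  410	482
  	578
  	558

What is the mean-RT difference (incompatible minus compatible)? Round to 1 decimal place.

91.3 ms

M(compatible) = 2638/6 = 439.667
M(incompatible) = 4248/8 = 531.000
Difference = 531.000 − 439.667 = 91.333 ms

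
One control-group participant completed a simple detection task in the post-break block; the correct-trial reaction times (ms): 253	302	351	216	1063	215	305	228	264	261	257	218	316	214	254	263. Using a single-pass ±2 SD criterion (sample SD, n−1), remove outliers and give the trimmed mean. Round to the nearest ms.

n = 16, ΣRT = 4980, M = 311.250
Σ(x−M)² = 626975.00; s = √(626975.00/15) = 204.446
Cutoffs: 311.250 ± 2·204.446 → [-97.6, 720.1]
Outside: 1063 → excluded.
Retained (n=15): Σ = 3917, mean = 3917/15 = 261.133

261 ms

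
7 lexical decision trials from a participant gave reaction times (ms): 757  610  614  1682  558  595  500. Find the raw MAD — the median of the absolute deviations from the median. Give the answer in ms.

52 ms

Sorted: 500, 558, 595, 610, 614, 757, 1682 → median = 610
|x − 610|: 147, 0, 4, 1072, 52, 15, 110
Sorted deviations: 0, 4, 15, 52, 110, 147, 1072 → MAD = 52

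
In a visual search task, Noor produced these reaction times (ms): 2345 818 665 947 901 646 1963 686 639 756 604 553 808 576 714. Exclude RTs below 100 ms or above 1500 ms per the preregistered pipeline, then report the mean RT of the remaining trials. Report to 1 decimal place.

716.4 ms

Excluded: 1963, 2345
Retained (n=13): Σ = 9313
Mean = 9313/13 = 716.3846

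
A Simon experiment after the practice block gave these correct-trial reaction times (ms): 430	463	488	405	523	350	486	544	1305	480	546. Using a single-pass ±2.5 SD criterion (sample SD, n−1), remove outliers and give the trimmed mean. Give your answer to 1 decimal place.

n = 11, ΣRT = 6020, M = 547.273
Σ(x−M)² = 666558.18; s = √(666558.18/10) = 258.178
Cutoffs: 547.273 ± 2.5·258.178 → [-98.2, 1192.7]
Outside: 1305 → excluded.
Retained (n=10): Σ = 4715, mean = 4715/10 = 471.500

471.5 ms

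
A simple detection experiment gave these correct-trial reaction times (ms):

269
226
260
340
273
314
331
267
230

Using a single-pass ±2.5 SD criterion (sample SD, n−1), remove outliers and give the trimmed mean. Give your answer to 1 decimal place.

n = 9, ΣRT = 2510, M = 278.889
Σ(x−M)² = 13500.89; s = √(13500.89/8) = 41.081
Cutoffs: 278.889 ± 2.5·41.081 → [176.2, 381.6]
No RTs fall outside the cutoffs; all 9 retained. Mean = 2510/9 = 278.889

278.9 ms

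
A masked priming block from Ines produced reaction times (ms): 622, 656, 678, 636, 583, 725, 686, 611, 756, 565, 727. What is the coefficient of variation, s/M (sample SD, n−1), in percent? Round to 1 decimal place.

9.4%

n = 11, Σ = 7245, M = 658.6364
Σ(x−M)² = 38300.545; s = √(38300.545/10) = 61.8874
CV = 61.8874 / 658.6364 = 0.09396 = 9.396%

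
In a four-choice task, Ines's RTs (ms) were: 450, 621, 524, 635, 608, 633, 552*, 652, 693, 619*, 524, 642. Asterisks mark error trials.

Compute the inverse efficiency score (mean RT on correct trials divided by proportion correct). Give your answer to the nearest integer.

718 ms

Correct trials (n=10): 450, 621, 524, 635, 608, 633, 652, 693, 524, 642
Mean correct RT = 5982/10 = 598.2000 ms
Proportion correct = 10/12
IES = 598.2000 / (10/12) = 717.840 ms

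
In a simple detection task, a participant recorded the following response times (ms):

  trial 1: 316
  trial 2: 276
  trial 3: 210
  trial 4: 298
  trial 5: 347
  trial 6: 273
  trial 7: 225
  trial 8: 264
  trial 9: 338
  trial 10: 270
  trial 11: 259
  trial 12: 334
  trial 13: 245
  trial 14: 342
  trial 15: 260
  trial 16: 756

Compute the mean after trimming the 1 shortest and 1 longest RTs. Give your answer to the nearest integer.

289 ms

Sorted: 210, 225, 245, 259, 260, 264, 270, 273, 276, 298, 316, 334, 338, 342, 347, 756
Drop lowest 1 (210) and highest 1 (756)
Remaining (n=14): Σ = 4047, mean = 4047/14 = 289.071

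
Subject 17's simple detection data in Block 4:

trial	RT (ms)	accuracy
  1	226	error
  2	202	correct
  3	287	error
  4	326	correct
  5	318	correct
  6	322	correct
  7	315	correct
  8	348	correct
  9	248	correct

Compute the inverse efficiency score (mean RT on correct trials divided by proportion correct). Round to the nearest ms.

382 ms

Correct trials (n=7): 202, 326, 318, 322, 315, 348, 248
Mean correct RT = 2079/7 = 297.0000 ms
Proportion correct = 7/9
IES = 297.0000 / (7/9) = 381.857 ms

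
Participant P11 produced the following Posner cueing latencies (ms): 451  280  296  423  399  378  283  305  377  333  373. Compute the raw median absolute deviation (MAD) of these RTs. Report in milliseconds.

50 ms

Sorted: 280, 283, 296, 305, 333, 373, 377, 378, 399, 423, 451 → median = 373
|x − 373|: 78, 93, 77, 50, 26, 5, 90, 68, 4, 40, 0
Sorted deviations: 0, 4, 5, 26, 40, 50, 68, 77, 78, 90, 93 → MAD = 50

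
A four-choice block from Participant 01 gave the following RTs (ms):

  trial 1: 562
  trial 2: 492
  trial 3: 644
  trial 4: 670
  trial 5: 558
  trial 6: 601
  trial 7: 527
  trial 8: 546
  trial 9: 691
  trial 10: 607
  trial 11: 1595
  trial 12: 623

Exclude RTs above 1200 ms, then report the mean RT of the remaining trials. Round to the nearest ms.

Excluded: 1595
Retained (n=11): Σ = 6521
Mean = 6521/11 = 592.8182

593 ms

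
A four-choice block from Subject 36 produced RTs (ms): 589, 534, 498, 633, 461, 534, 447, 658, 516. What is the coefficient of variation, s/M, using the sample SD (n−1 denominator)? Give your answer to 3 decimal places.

n = 9, Σ = 4870, M = 541.1111
Σ(x−M)² = 42264.889; s = √(42264.889/8) = 72.6850
CV = 72.6850 / 541.1111 = 0.13433

0.134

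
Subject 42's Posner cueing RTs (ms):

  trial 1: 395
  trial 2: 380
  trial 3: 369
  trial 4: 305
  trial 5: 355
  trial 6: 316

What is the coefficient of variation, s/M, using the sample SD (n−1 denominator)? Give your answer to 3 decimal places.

0.101

n = 6, Σ = 2120, M = 353.3333
Σ(x−M)² = 6425.333; s = √(6425.333/5) = 35.8478
CV = 35.8478 / 353.3333 = 0.10146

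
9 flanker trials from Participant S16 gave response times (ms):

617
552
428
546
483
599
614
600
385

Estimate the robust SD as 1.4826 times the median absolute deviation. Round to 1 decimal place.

91.9 ms

Sorted: 385, 428, 483, 546, 552, 599, 600, 614, 617 → median = 552
|x − 552| sorted: 0, 6, 47, 48, 62, 65, 69, 124, 167 → MAD = 62
Robust SD ≈ 1.4826 × 62 = 91.921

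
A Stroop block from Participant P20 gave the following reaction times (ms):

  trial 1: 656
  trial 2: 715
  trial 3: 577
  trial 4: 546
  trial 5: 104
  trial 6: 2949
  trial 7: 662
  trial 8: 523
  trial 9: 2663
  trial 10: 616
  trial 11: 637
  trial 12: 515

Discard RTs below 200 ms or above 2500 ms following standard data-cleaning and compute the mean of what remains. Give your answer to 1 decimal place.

Excluded: 104, 2663, 2949
Retained (n=9): Σ = 5447
Mean = 5447/9 = 605.2222

605.2 ms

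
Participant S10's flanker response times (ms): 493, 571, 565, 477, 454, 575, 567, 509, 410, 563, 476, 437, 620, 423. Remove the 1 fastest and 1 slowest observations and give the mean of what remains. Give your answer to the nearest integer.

Sorted: 410, 423, 437, 454, 476, 477, 493, 509, 563, 565, 567, 571, 575, 620
Drop lowest 1 (410) and highest 1 (620)
Remaining (n=12): Σ = 6110, mean = 6110/12 = 509.167

509 ms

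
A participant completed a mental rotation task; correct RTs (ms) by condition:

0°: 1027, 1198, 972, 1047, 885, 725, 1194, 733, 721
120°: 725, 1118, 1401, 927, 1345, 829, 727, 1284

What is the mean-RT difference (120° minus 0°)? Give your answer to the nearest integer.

M(0°) = 8502/9 = 944.667
M(120°) = 8356/8 = 1044.500
Difference = 1044.500 − 944.667 = 99.833 ms

100 ms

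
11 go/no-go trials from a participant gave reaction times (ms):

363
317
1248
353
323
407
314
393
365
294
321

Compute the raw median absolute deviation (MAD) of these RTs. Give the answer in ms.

Sorted: 294, 314, 317, 321, 323, 353, 363, 365, 393, 407, 1248 → median = 353
|x − 353|: 10, 36, 895, 0, 30, 54, 39, 40, 12, 59, 32
Sorted deviations: 0, 10, 12, 30, 32, 36, 39, 40, 54, 59, 895 → MAD = 36

36 ms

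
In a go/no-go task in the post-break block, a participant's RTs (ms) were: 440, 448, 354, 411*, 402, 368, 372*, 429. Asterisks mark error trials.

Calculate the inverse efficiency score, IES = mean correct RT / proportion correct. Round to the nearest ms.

542 ms

Correct trials (n=6): 440, 448, 354, 402, 368, 429
Mean correct RT = 2441/6 = 406.8333 ms
Proportion correct = 6/8
IES = 406.8333 / (6/8) = 542.444 ms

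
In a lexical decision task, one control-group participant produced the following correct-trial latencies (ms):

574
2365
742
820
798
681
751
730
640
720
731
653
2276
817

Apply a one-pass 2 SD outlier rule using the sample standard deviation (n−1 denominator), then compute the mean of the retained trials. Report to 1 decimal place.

721.4 ms

n = 14, ΣRT = 13298, M = 949.857
Σ(x−M)² = 4448365.71; s = √(4448365.71/13) = 584.963
Cutoffs: 949.857 ± 2·584.963 → [-220.1, 2119.8]
Outside: 2276, 2365 → excluded.
Retained (n=12): Σ = 8657, mean = 8657/12 = 721.417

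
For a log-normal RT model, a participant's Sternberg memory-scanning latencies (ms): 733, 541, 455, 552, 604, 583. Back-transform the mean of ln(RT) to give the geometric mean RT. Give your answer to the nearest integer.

ln(RT): 6.5971, 6.2934, 6.1203, 6.3135, 6.4036, 6.3682
Mean ln(RT) = 38.0962/6 = 6.34936
Geometric mean = exp(6.34936) = 572.13 ms

572 ms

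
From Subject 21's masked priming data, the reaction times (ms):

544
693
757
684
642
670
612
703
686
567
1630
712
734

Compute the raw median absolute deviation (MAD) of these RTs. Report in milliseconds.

44 ms

Sorted: 544, 567, 612, 642, 670, 684, 686, 693, 703, 712, 734, 757, 1630 → median = 686
|x − 686|: 142, 7, 71, 2, 44, 16, 74, 17, 0, 119, 944, 26, 48
Sorted deviations: 0, 2, 7, 16, 17, 26, 44, 48, 71, 74, 119, 142, 944 → MAD = 44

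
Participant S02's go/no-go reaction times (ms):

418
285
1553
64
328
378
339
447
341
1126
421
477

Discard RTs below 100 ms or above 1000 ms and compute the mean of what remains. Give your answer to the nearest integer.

Excluded: 64, 1126, 1553
Retained (n=9): Σ = 3434
Mean = 3434/9 = 381.5556

382 ms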